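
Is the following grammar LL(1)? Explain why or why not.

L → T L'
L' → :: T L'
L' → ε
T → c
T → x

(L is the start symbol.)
A grammar is LL(1) if for each non-terminal N with multiple productions, the predict sets of those productions are pairwise disjoint, where PREDICT(N → α) = (FIRST(α) \ {ε}) ∪ (FOLLOW(N) if α ⇒* ε).

Relevant sets:
  FOLLOW(L') = { $ }

For L':
  PREDICT(L' → :: T L') = { '::' }
  PREDICT(L' → ε) = { $ }
For T:
  PREDICT(T → c) = { 'c' }
  PREDICT(T → x) = { 'x' }
L has a single production, so nothing to check there.

All predict sets are disjoint. The grammar IS LL(1).

Answer: Yes, the grammar is LL(1).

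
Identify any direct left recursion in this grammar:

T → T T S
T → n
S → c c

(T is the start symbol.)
Yes, T is left-recursive

T → T T S: LEFT RECURSIVE (starts with T)
T → n: starts with n
S → c c: starts with c

The grammar has direct left recursion on: T.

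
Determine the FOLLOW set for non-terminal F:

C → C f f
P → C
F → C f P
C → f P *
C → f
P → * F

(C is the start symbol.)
To compute FOLLOW(F), find every occurrence of F on a right-hand side N → α F β: add FIRST(β) \ {ε}, and if β is empty or nullable also add FOLLOW(N). Iterate to a fixed point.

In P → * F: F is at the end, add FOLLOW(P)

The FOLLOW sets referred to above (computed the same way, to a fixed point):
  FOLLOW(P) = { '*' }

Taking the union: FOLLOW(F) = { '*' }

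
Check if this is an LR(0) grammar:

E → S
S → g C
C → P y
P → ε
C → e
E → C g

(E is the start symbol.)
No. Shift-reduce conflict between [P → .] and [C → . e]

A grammar is LR(0) if no state in the canonical LR(0) collection has:
  - both a shift item (dot before a terminal) and a complete item (shift-reduce conflict), or
  - two or more complete items (reduce-reduce conflict; the accept item [E' → E .] counts as a complete item here).

Augment with E' → E and build the canonical LR(0) collection (I0 = CLOSURE({[E' → . E]}), then GOTO on every symbol after a dot until no new states appear). It has 10 states:
  I0: { [C → . P y], [C → . e], [E → . C g], [E → . S], [E' → . E], [P → .], [S → . g C] }  — shift, reduce
  I1: { [E → C . g] }  — shift
  I2: { [E' → E .] }  — accept
  I3: { [C → P . y] }  — shift
  I4: { [E → S .] }  — reduce
  I5: { [C → e .] }  — reduce
  I6: { [C → . P y], [C → . e], [P → .], [S → g . C] }  — shift, reduce
  I7: { [S → g C .] }  — reduce
  I8: { [C → P y .] }  — reduce
  I9: { [E → C g .] }  — reduce

Conflict in state I0:
  Shift-reduce conflict between [P → .] and [C → . e]
So the grammar is NOT LR(0).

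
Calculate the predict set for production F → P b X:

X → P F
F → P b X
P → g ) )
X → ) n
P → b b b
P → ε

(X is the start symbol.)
PREDICT(F → P b X) = (FIRST(RHS) \ {ε}) ∪ (FOLLOW(F) if ε ∈ FIRST(RHS), i.e. RHS ⇒* ε)
FIRST(P) = { 'b', 'g', ε }
FIRST(P b X) = { 'b', 'g' }
ε ∉ FIRST(P b X), so FOLLOW(F) is not added.
PREDICT(F → P b X) = { 'b', 'g' }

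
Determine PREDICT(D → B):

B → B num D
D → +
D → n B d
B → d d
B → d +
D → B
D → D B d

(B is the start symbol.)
PREDICT(D → B) = (FIRST(RHS) \ {ε}) ∪ (FOLLOW(D) if ε ∈ FIRST(RHS), i.e. RHS ⇒* ε)
FIRST(B) = { 'd' }
FIRST(B) = { 'd' }
ε ∉ FIRST(B), so FOLLOW(D) is not added.
PREDICT(D → B) = { 'd' }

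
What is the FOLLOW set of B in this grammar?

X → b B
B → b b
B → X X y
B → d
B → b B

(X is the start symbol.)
In X → b B: B is at the end, add FOLLOW(X)
In B → b B: B is at the end; this adds FOLLOW(B) to itself — nothing new

The FOLLOW sets referred to above (computed the same way, to a fixed point):
  FOLLOW(X) = { $, 'b', 'y' }

Taking the union: FOLLOW(B) = { $, 'b', 'y' }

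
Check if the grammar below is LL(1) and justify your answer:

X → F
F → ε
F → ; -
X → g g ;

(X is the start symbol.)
Yes, the grammar is LL(1).

Relevant sets:
  FIRST(F) = { ';', ε }
  FOLLOW(X) = { $ }
  FOLLOW(F) = { $ }

For X:
  PREDICT(X → F) = { $, ';' }
  PREDICT(X → g g ';') = { 'g' }
For F:
  PREDICT(F → ε) = { $ }
  PREDICT(F → ';' '-') = { ';' }

All predict sets are disjoint. The grammar IS LL(1).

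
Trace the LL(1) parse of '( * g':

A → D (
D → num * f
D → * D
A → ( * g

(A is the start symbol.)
Stack is shown with the top on the left.

Stack    Input    Action
------------------------
A $      ( * g $  output A → ( * g
( * g $  ( * g $  match '('
* g $    * g $    match '*'
g $      g $      match 'g'
$        $        accept

The string is accepted.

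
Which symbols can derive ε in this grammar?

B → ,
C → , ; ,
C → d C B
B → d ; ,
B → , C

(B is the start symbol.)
None

A non-terminal is nullable if it can derive ε (the empty string): either it has an ε-production, or it has a production whose right-hand side consists entirely of nullable non-terminals.

There are no ε-productions, so no non-terminal can derive ε.
No non-terminals are nullable.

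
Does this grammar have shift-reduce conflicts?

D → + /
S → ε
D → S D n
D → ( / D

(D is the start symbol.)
Augment with D' → D and build the canonical LR(0) collection (I0 = CLOSURE({[D' → . D]}), then GOTO on every symbol after a dot until no new states appear). It has 10 states:
  I0: { [D → . ( / D], [D → . + /], [D → . S D n], [D' → . D], [S → .] }  — shift, reduce
  I1: { [D → ( . / D] }  — shift
  I2: { [D → + . /] }  — shift
  I3: { [D' → D .] }  — accept
  I4: { [D → . ( / D], [D → . + /], [D → . S D n], [D → S . D n], [S → .] }  — shift, reduce
  I5: { [D → S D . n] }  — shift
  I6: { [D → S D n .] }  — reduce
  I7: { [D → + / .] }  — reduce
  I8: { [D → ( / . D], [D → . ( / D], [D → . + /], [D → . S D n], [S → .] }  — shift, reduce
  I9: { [D → ( / D .] }  — reduce

I0 contains reduce item [S → .] and shift items [D → . ( / D], [D → . + /] — shift-reduce conflict.
I4 contains reduce item [S → .] and shift items [D → . ( / D], [D → . + /] — shift-reduce conflict.
I8 contains reduce item [S → .] and shift items [D → . ( / D], [D → . + /] — shift-reduce conflict.

Answer: Yes — I0: [S → .] vs [D → . ( / D]; I4: [S → .] vs [D → . ( / D]; I8: [S → .] vs [D → . ( / D]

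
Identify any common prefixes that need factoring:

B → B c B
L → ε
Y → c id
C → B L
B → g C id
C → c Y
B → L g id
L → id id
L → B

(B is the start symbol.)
No, left-factoring is not needed

Left-factoring is needed when two productions for the same non-terminal
share a common prefix on the right-hand side.

Productions for B:
  B → B c B
  B → g C id
  B → L g id
Productions for L:
  L → ε
  L → id id
  L → B
Productions for C:
  C → B L
  C → c Y

No common prefixes found.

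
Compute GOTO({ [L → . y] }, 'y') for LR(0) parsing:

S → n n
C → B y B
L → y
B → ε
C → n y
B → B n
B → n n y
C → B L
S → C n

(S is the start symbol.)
GOTO(I, 'y') = CLOSURE({ [A → αX.β] : [A → α.Xβ] ∈ I, X = 'y' })

Items with dot before 'y', with the dot advanced:
  [L → . y] → [L → y .]
Closure adds nothing (no advanced item has the dot before a non-terminal).

GOTO = { [L → y .] }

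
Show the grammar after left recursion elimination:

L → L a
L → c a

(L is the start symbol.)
L → c a L'
L' → a L'
L' → ε

L is directly left-recursive. The standard transformation for
  A → A α₁ | ... | A α_m | β₁ | ... | β_n
is
  A  → β₁ A' | ... | β_n A'
  A' → α₁ A' | ... | α_m A' | ε

L → c a becomes L → c a L'
L → L a becomes L' → a L'
Add L' → ε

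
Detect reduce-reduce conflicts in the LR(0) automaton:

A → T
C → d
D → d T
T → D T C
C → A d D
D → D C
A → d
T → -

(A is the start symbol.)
Yes — I11: [A → d .] vs [C → d .]

Augment with A' → A and build the canonical LR(0) collection (I0 = CLOSURE({[A' → . A]}), then GOTO on every symbol after a dot until no new states appear). It has 15 states:
  I0: { [A → . T], [A → . d], [A' → . A], [D → . D C], [D → . d T], [T → . -], [T → . D T C] }  — shift
  I1: { [T → - .] }  — reduce
  I2: { [A' → A .] }  — accept
  I3: { [A → . T], [A → . d], [C → . A d D], [C → . d], [D → . D C], [D → . d T], [D → D . C], [T → . -], [T → . D T C], [T → D . T C] }  — shift
  I4: { [A → T .] }  — reduce
  I5: { [A → d .], [D → . D C], [D → . d T], [D → d . T], [T → . -], [T → . D T C] }  — shift, reduce
  I6: { [D → d T .] }  — reduce
  I7: { [D → . D C], [D → . d T], [D → d . T], [T → . -], [T → . D T C] }  — shift
  I8: { [C → A . d D] }  — shift
  I9: { [D → D C .] }  — reduce
  I10: { [A → . T], [A → . d], [A → T .], [C → . A d D], [C → . d], [D → . D C], [D → . d T], [T → . -], [T → . D T C], [T → D T . C] }  — shift, reduce
  I11: { [A → d .], [C → d .], [D → . D C], [D → . d T], [D → d . T], [T → . -], [T → . D T C] }  — shift, 2 reduces
  I12: { [T → D T C .] }  — reduce
  I13: { [C → A d . D], [D → . D C], [D → . d T] }  — shift
  I14: { [A → . T], [A → . d], [C → . A d D], [C → . d], [C → A d D .], [D → . D C], [D → . d T], [D → D . C], [T → . -], [T → . D T C] }  — shift, reduce

I11 contains complete items [A → d .], [C → d .] — reduce-reduce conflict.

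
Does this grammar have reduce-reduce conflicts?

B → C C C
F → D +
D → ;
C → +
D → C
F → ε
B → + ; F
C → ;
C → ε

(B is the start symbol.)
A reduce-reduce conflict occurs when an LR(0) state has two complete items [A → α .] and [B → β .] — both call for a reduction, and with no lookahead the parser cannot choose between them.

Augment with B' → B and build the canonical LR(0) collection (I0 = CLOSURE({[B' → . B]}), then GOTO on every symbol after a dot until no new states appear). It has 14 states:
  I0: { [B → . + ; F], [B → . C C C], [B' → . B], [C → . +], [C → . ;], [C → .] }  — shift, reduce
  I1: { [B → + . ; F], [C → + .] }  — shift, reduce
  I2: { [C → ; .] }  — reduce
  I3: { [B' → B .] }  — accept
  I4: { [B → C . C C], [C → . +], [C → . ;], [C → .] }  — shift, reduce
  I5: { [C → + .] }  — reduce
  I6: { [B → C C . C], [C → . +], [C → . ;], [C → .] }  — shift, reduce
  I7: { [B → C C C .] }  — reduce
  I8: { [B → + ; . F], [C → . +], [C → . ;], [C → .], [D → . ;], [D → . C], [F → . D +], [F → .] }  — shift, 2 reduces
  I9: { [C → ; .], [D → ; .] }  — 2 reduces
  I10: { [D → C .] }  — reduce
  I11: { [F → D . +] }  — shift
  I12: { [B → + ; F .] }  — reduce
  I13: { [F → D + .] }  — reduce

I8 contains complete items [C → .], [F → .] — reduce-reduce conflict.
I9 contains complete items [C → ; .], [D → ; .] — reduce-reduce conflict.

Answer: Yes — I8: [C → .] vs [F → .]; I9: [C → ; .] vs [D → ; .]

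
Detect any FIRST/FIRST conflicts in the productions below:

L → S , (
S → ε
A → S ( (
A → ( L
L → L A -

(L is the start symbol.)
FIRST sets of the non-terminals at (or reachable through a nullable prefix from) the front of some alternative:
  FIRST(S) = { ε }
  FIRST(L) = { ',' }

Productions for L:
  L → S , (: FIRST = { ',' }
  L → L A -: FIRST = { ',' }
Productions for A:
  A → S ( (: FIRST = { '(' }
  A → ( L: FIRST = { '(' }
S has only one production, so no FIRST/FIRST conflict is possible there.

Conflict for L: L → S , ( and L → L A -
  Overlap: { ',' }
Conflict for A: A → S ( ( and A → ( L
  Overlap: { '(' }

Answer: Yes. L → S ',' '(' / L → L A '-' on { ',' }; A → S '(' '(' / A → '(' L on { '(' }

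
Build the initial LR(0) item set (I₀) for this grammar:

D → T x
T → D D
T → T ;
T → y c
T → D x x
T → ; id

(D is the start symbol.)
First, augment the grammar with D' → D
I₀ = CLOSURE({ [D' → . D] }):
  [D' → . D] has the dot before D: add [D → . T x]
  [D → . T x] has the dot before T: add [T → . D D], [T → . T ;], [T → . y c], [T → . D x x], [T → . ; id]
No further items can be added.

I₀ = { [D → . T x], [D' → . D], [T → . ; id], [T → . D D], [T → . D x x], [T → . T ;], [T → . y c] }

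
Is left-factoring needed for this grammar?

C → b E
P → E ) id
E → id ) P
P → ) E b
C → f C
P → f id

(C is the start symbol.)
No, left-factoring is not needed

Left-factoring is needed when two productions for the same non-terminal
share a common prefix on the right-hand side.

Productions for C:
  C → b E
  C → f C
Productions for P:
  P → E ) id
  P → ) E b
  P → f id

No common prefixes found.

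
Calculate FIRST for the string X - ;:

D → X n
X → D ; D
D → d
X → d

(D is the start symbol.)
{ 'd' }

FIRST sets of the non-terminals involved (from the grammar, by fixed-point iteration):
  FIRST(X) = { 'd' }

To compute FIRST(X - ;), process the symbols left to right:
Symbol X is a non-terminal. Add FIRST(X) \ {ε} = { 'd' }
X is not nullable (ε ∉ FIRST(X)), so stop here.
FIRST(X - ;) = { 'd' }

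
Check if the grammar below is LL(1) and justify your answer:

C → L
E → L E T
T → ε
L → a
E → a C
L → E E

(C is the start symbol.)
Relevant sets:
  FIRST(L) = { 'a' }
  FIRST(E) = { 'a' }

For E:
  PREDICT(E → L E T) = { 'a' }
  PREDICT(E → a C) = { 'a' }
For L:
  PREDICT(L → a) = { 'a' }
  PREDICT(L → E E) = { 'a' }
C, T have a single production, so nothing to check there.

Conflict found: Predict set conflict for E: { 'a' }
The grammar is NOT LL(1).

Answer: No. Predict set conflict for E: { 'a' }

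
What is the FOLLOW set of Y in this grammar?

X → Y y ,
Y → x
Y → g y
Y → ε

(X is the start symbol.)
{ 'y' }

To compute FOLLOW(Y), find every occurrence of Y on a right-hand side N → α Y β: add FIRST(β) \ {ε}, and if β is empty or nullable also add FOLLOW(N). Iterate to a fixed point.

In X → Y y ,: Y is followed by y ',', add FIRST(y ',') \ {ε} = { 'y' }

Taking the union: FOLLOW(Y) = { 'y' }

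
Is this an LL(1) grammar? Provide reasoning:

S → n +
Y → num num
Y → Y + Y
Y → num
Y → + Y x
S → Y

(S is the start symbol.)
Relevant sets:
  FIRST(Y) = { '+', 'num' }

For S:
  PREDICT(S → n '+') = { 'n' }
  PREDICT(S → Y) = { '+', 'num' }
For Y:
  PREDICT(Y → num num) = { 'num' }
  PREDICT(Y → Y '+' Y) = { '+', 'num' }
  PREDICT(Y → num) = { 'num' }
  PREDICT(Y → '+' Y x) = { '+' }

Conflict found: Predict set conflict for Y: { 'num' }
The grammar is NOT LL(1).

Answer: No. Predict set conflict for Y: { 'num' }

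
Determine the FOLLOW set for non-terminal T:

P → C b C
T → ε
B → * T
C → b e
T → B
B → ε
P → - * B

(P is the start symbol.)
In B → * T: T is at the end, add FOLLOW(B)

The FOLLOW sets referred to above (computed the same way, to a fixed point):
  FOLLOW(B) = { $ }

Taking the union: FOLLOW(T) = { $ }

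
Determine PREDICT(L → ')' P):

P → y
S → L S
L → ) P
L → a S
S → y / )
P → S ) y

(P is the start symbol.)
PREDICT(L → ')' P) = (FIRST(RHS) \ {ε}) ∪ (FOLLOW(L) if ε ∈ FIRST(RHS), i.e. RHS ⇒* ε)
FIRST(')' P) = { ')' }
ε ∉ FIRST(')' P), so FOLLOW(L) is not added.
PREDICT(L → ')' P) = { ')' }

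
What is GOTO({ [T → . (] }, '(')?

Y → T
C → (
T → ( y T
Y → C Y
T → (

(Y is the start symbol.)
{ [T → ( .] }

GOTO(I, '(') = CLOSURE({ [A → αX.β] : [A → α.Xβ] ∈ I, X = '(' })

Items with dot before '(', with the dot advanced:
  [T → . (] → [T → ( .]
Closure adds nothing (no advanced item has the dot before a non-terminal).

GOTO = { [T → ( .] }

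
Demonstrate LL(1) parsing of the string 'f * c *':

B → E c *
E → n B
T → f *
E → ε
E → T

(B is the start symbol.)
Stack is shown with the top on the left.

Stack      Input      Action
----------------------------
B $        f * c * $  output B → E c *
E c * $    f * c * $  output E → T
T c * $    f * c * $  output T → f *
f * c * $  f * c * $  match 'f'
* c * $    * c * $    match '*'
c * $      c * $      match 'c'
* $        * $        match '*'
$          $          accept

The string is accepted.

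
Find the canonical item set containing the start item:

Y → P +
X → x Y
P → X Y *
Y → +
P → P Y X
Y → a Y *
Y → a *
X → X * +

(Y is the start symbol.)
{ [P → . P Y X], [P → . X Y *], [X → . X * +], [X → . x Y], [Y → . +], [Y → . P +], [Y → . a *], [Y → . a Y *], [Y' → . Y] }

First, augment the grammar with Y' → Y
I₀ = CLOSURE({ [Y' → . Y] }):
  [Y' → . Y] has the dot before Y: add [Y → . P +], [Y → . +], [Y → . a Y *], [Y → . a *]
  [Y → . P +] has the dot before P: add [P → . X Y *], [P → . P Y X]
  [P → . X Y *] has the dot before X: add [X → . x Y], [X → . X * +]
No further items can be added.

I₀ = { [P → . P Y X], [P → . X Y *], [X → . X * +], [X → . x Y], [Y → . +], [Y → . P +], [Y → . a *], [Y → . a Y *], [Y' → . Y] }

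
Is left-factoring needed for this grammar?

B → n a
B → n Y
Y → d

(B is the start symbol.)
Left-factoring is needed when two productions for the same non-terminal
share a common prefix on the right-hand side.

Productions for B:
  B → n a
  B → n Y

Found common prefix 'n' in productions for B

Answer: Yes, B has productions with common prefix 'n'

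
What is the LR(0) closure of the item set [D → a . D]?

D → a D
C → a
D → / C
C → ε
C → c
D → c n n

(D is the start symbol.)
{ [D → . / C], [D → . a D], [D → . c n n], [D → a . D] }

To compute CLOSURE, for each item [A → α.Bβ] where B is a non-terminal, add [B → .γ] for all productions B → γ; repeat for the newly added items until nothing changes.

Start with: [D → a . D]
  [D → a . D] has the dot before D: add [D → . a D], [D → . / C], [D → . c n n]
No further items can be added.

CLOSURE = { [D → . / C], [D → . a D], [D → . c n n], [D → a . D] }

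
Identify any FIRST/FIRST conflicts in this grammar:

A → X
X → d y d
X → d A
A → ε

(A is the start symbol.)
A FIRST/FIRST conflict occurs when two productions N → α and N → β for the same non-terminal have FIRST(α) ∩ FIRST(β) ≠ ∅ (with ε ∈ FIRST of a nullable right-hand side, so two nullable alternatives also conflict).

FIRST sets of the non-terminals at (or reachable through a nullable prefix from) the front of some alternative:
  FIRST(X) = { 'd' }

Productions for A:
  A → X: FIRST = { 'd' }
  A → ε: FIRST = { ε }
Productions for X:
  X → d y d: FIRST = { 'd' }
  X → d A: FIRST = { 'd' }

Conflict for X: X → d y d and X → d A
  Overlap: { 'd' }

Answer: Yes. X → d y d / X → d A on { 'd' }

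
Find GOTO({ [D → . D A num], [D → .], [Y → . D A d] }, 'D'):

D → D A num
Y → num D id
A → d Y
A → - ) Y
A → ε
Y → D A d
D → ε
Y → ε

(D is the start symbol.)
GOTO(I, 'D') = CLOSURE({ [A → αX.β] : [A → α.Xβ] ∈ I, X = 'D' })

Items with dot before 'D', with the dot advanced:
  [D → . D A num] → [D → D . A num]
  [Y → . D A d] → [Y → D . A d]
Closure of the advanced items:
  [D → D . A num] has the dot before A: add [A → . d Y], [A → . - ) Y], [A → .]

GOTO = { [A → . - ) Y], [A → . d Y], [A → .], [D → D . A num], [Y → D . A d] }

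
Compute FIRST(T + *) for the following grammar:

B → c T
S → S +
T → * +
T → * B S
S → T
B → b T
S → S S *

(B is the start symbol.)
FIRST sets of the non-terminals involved (from the grammar, by fixed-point iteration):
  FIRST(T) = { '*' }

To compute FIRST(T + *), process the symbols left to right:
Symbol T is a non-terminal. Add FIRST(T) \ {ε} = { '*' }
T is not nullable (ε ∉ FIRST(T)), so stop here.
FIRST(T + *) = { '*' }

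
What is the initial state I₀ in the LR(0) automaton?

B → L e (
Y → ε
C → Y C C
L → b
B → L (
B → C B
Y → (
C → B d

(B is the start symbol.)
{ [B → . C B], [B → . L (], [B → . L e (], [B' → . B], [C → . B d], [C → . Y C C], [L → . b], [Y → . (], [Y → .] }

First, augment the grammar with B' → B
I₀ = CLOSURE({ [B' → . B] }):
  [B' → . B] has the dot before B: add [B → . L e (], [B → . L (], [B → . C B]
  [B → . L e (] has the dot before L: add [L → . b]
  [B → . C B] has the dot before C: add [C → . Y C C], [C → . B d]
  [C → . Y C C] has the dot before Y: add [Y → .], [Y → . (]
No further items can be added.

I₀ = { [B → . C B], [B → . L (], [B → . L e (], [B' → . B], [C → . B d], [C → . Y C C], [L → . b], [Y → . (], [Y → .] }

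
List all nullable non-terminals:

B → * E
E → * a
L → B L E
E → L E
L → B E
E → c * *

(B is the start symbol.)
There are no ε-productions, so no non-terminal can derive ε.
No non-terminals are nullable.

Answer: None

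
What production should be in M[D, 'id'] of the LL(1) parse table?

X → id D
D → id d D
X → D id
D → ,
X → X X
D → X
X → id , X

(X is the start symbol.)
To find M[D, 'id'], we find productions for D where 'id' is in the predict set (PREDICT(N → α) = (FIRST(α) \ {ε}) ∪ (FOLLOW(N) if α ⇒* ε)).

Relevant sets:
  FIRST(X) = { ',', 'id' }

D → id d D: PREDICT = { 'id' }
  'id' is in predict set, so this production goes in M[D, 'id']
D → ,: PREDICT = { ',' }
D → X: PREDICT = { ',', 'id' }
  'id' is in predict set, so this production goes in M[D, 'id']

M[D, 'id'] = D → id d D, D → X  (a multiply-defined cell — the grammar is not LL(1))

Answer: D → id d D, D → X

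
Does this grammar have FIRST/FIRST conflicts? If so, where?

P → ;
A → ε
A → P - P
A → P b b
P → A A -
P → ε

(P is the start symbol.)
A FIRST/FIRST conflict occurs when two productions N → α and N → β for the same non-terminal have FIRST(α) ∩ FIRST(β) ≠ ∅ (with ε ∈ FIRST of a nullable right-hand side, so two nullable alternatives also conflict).

FIRST sets of the non-terminals at (or reachable through a nullable prefix from) the front of some alternative:
  FIRST(A) = { '-', ';', 'b', ε }
  FIRST(P) = { '-', ';', 'b', ε }

Productions for P:
  P → ;: FIRST = { ';' }
  P → A A -: FIRST = { '-', ';', 'b' }
  P → ε: FIRST = { ε }
Productions for A:
  A → ε: FIRST = { ε }
  A → P - P: FIRST = { '-', ';', 'b' }
  A → P b b: FIRST = { '-', ';', 'b' }

Conflict for P: P → ; and P → A A -
  Overlap: { ';' }
Conflict for A: A → P - P and A → P b b
  Overlap: { '-', ';', 'b' }

Answer: Yes. P → ';' / P → A A '-' on { ';' }; A → P '-' P / A → P b b on { '-', ';', 'b' }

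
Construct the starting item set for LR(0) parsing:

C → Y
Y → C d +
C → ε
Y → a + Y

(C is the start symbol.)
{ [C → . Y], [C → .], [C' → . C], [Y → . C d +], [Y → . a + Y] }

First, augment the grammar with C' → C
I₀ = CLOSURE({ [C' → . C] }):
  [C' → . C] has the dot before C: add [C → . Y], [C → .]
  [C → . Y] has the dot before Y: add [Y → . C d +], [Y → . a + Y]
No further items can be added.

I₀ = { [C → . Y], [C → .], [C' → . C], [Y → . C d +], [Y → . a + Y] }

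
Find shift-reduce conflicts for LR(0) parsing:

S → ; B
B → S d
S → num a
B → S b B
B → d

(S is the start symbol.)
No shift-reduce conflicts

A shift-reduce conflict occurs when an LR(0) state has both:
  - a complete (reduce) item [A → α .] (dot at the end), and
  - a shift item [B → β . c γ] (dot before a terminal).

Augment with S' → S and build the canonical LR(0) collection (I0 = CLOSURE({[S' → . S]}), then GOTO on every symbol after a dot until no new states appear). It has 11 states:
  I0: { [S → . ; B], [S → . num a], [S' → . S] }  — shift
  I1: { [B → . S b B], [B → . S d], [B → . d], [S → . ; B], [S → . num a], [S → ; . B] }  — shift
  I2: { [S' → S .] }  — accept
  I3: { [S → num . a] }  — shift
  I4: { [S → num a .] }  — reduce
  I5: { [S → ; B .] }  — reduce
  I6: { [B → S . b B], [B → S . d] }  — shift
  I7: { [B → d .] }  — reduce
  I8: { [B → . S b B], [B → . S d], [B → . d], [B → S b . B], [S → . ; B], [S → . num a] }  — shift
  I9: { [B → S d .] }  — reduce
  I10: { [B → S b B .] }  — reduce

No state contains both a complete item and a shift item.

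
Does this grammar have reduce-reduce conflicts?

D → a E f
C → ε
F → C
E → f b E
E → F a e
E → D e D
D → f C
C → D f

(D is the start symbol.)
No reduce-reduce conflicts

A reduce-reduce conflict occurs when an LR(0) state has two complete items [A → α .] and [B → β .] — both call for a reduction, and with no lookahead the parser cannot choose between them.

Augment with D' → D and build the canonical LR(0) collection (I0 = CLOSURE({[D' → . D]}), then GOTO on every symbol after a dot until no new states appear). It has 19 states:
  I0: { [D → . a E f], [D → . f C], [D' → . D] }  — shift
  I1: { [D' → D .] }  — accept
  I2: { [C → . D f], [C → .], [D → . a E f], [D → . f C], [D → a . E f], [E → . D e D], [E → . F a e], [E → . f b E], [F → . C] }  — shift, reduce
  I3: { [C → . D f], [C → .], [D → . a E f], [D → . f C], [D → f . C] }  — shift, reduce
  I4: { [D → f C .] }  — reduce
  I5: { [C → D . f] }  — shift
  I6: { [C → D f .] }  — reduce
  I7: { [F → C .] }  — reduce
  I8: { [C → D . f], [E → D . e D] }  — shift
  I9: { [D → a E . f] }  — shift
  I10: { [E → F . a e] }  — shift
  I11: { [C → . D f], [C → .], [D → . a E f], [D → . f C], [D → f . C], [E → f . b E] }  — shift, reduce
  I12: { [C → . D f], [C → .], [D → . a E f], [D → . f C], [E → . D e D], [E → . F a e], [E → . f b E], [E → f b . E], [F → . C] }  — shift, reduce
  I13: { [E → f b E .] }  — reduce
  I14: { [E → F a . e] }  — shift
  I15: { [E → F a e .] }  — reduce
  I16: { [D → a E f .] }  — reduce
  I17: { [D → . a E f], [D → . f C], [E → D e . D] }  — shift
  I18: { [E → D e D .] }  — reduce

No state contains more than one complete item.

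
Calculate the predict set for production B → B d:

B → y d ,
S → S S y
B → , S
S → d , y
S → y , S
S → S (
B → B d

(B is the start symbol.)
{ ',', 'y' }

PREDICT(B → B d) = (FIRST(RHS) \ {ε}) ∪ (FOLLOW(B) if ε ∈ FIRST(RHS), i.e. RHS ⇒* ε)
FIRST(B) = { ',', 'y' }
FIRST(B d) = { ',', 'y' }
ε ∉ FIRST(B d), so FOLLOW(B) is not added.
PREDICT(B → B d) = { ',', 'y' }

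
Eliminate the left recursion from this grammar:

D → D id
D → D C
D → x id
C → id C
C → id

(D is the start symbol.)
D is directly left-recursive. The standard transformation for
  A → A α₁ | ... | A α_m | β₁ | ... | β_n
is
  A  → β₁ A' | ... | β_n A'
  A' → α₁ A' | ... | α_m A' | ε

D → x id becomes D → x id D'
D → D id becomes D' → id D'
D → D C becomes D' → C D'
Add D' → ε

Productions for other non-terminals are unchanged:
  C → id C
  C → id

Resulting grammar:
D → x id D'
D' → id D'
D' → C D'
D' → ε
C → id C
C → id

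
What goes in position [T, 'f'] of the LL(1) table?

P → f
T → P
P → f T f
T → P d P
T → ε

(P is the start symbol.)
T → P, T → P d P, T → ε

To find M[T, 'f'], we find productions for T where 'f' is in the predict set (PREDICT(N → α) = (FIRST(α) \ {ε}) ∪ (FOLLOW(N) if α ⇒* ε)).

Relevant sets:
  FIRST(P) = { 'f' }
  FOLLOW(T) = { 'f' }

T → P: PREDICT = { 'f' }
  'f' is in predict set, so this production goes in M[T, 'f']
T → P d P: PREDICT = { 'f' }
  'f' is in predict set, so this production goes in M[T, 'f']
T → ε: PREDICT = { 'f' }
  'f' is in predict set, so this production goes in M[T, 'f']

M[T, 'f'] = T → P, T → P d P, T → ε  (a multiply-defined cell — the grammar is not LL(1))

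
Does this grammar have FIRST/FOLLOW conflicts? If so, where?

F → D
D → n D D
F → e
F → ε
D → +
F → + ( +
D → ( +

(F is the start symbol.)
No FIRST/FOLLOW conflicts.

A FIRST/FOLLOW conflict occurs when a non-terminal N has a nullable alternative N → β (β ⇒* ε) and another alternative N → α with FIRST(α) ∩ FOLLOW(N) ≠ ∅: on such a lookahead the parser cannot decide between expanding α and letting N vanish via β.

Nullable non-terminals: F.
FIRST sets used below: FIRST(D) = { '(', '+', 'n' }

F: nullable alternative(s) F → ε; FOLLOW(F) = { $ }
  F → D: FIRST \ {ε} = { '(', '+', 'n' } — disjoint from FOLLOW(F)
  F → e: FIRST \ {ε} = { 'e' } — disjoint from FOLLOW(F)
  F → ε: FIRST \ {ε} = { } — this is the only nullable alternative, skip
  F → + ( +: FIRST \ {ε} = { '+' } — disjoint from FOLLOW(F)

D has no nullable alternative, so no FIRST/FOLLOW check is needed there.

No FIRST/FOLLOW conflicts found.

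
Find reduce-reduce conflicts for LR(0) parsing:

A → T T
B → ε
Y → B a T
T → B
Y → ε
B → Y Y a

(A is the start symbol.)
Yes — I0: [B → .] vs [Y → .]; I3: [B → .] vs [Y → .]; I4: [B → .] vs [Y → .]; I6: [B → .] vs [Y → .]; I8: [B → .] vs [Y → .]

A reduce-reduce conflict occurs when an LR(0) state has two complete items [A → α .] and [B → β .] — both call for a reduction, and with no lookahead the parser cannot choose between them.

Augment with A' → A and build the canonical LR(0) collection (I0 = CLOSURE({[A' → . A]}), then GOTO on every symbol after a dot until no new states appear). It has 11 states:
  I0: { [A → . T T], [A' → . A], [B → . Y Y a], [B → .], [T → . B], [Y → . B a T], [Y → .] }  — 2 reduces
  I1: { [A' → A .] }  — accept
  I2: { [T → B .], [Y → B . a T] }  — shift, reduce
  I3: { [A → T . T], [B → . Y Y a], [B → .], [T → . B], [Y → . B a T], [Y → .] }  — 2 reduces
  I4: { [B → . Y Y a], [B → .], [B → Y . Y a], [Y → . B a T], [Y → .] }  — 2 reduces
  I5: { [Y → B . a T] }  — shift
  I6: { [B → . Y Y a], [B → .], [B → Y . Y a], [B → Y Y . a], [Y → . B a T], [Y → .] }  — shift, 2 reduces
  I7: { [B → Y Y a .] }  — reduce
  I8: { [B → . Y Y a], [B → .], [T → . B], [Y → . B a T], [Y → .], [Y → B a . T] }  — 2 reduces
  I9: { [Y → B a T .] }  — reduce
  I10: { [A → T T .] }  — reduce

I0 contains complete items [B → .], [Y → .] — reduce-reduce conflict.
I3 contains complete items [B → .], [Y → .] — reduce-reduce conflict.
I4 contains complete items [B → .], [Y → .] — reduce-reduce conflict.
I6 contains complete items [B → .], [Y → .] — reduce-reduce conflict.
I8 contains complete items [B → .], [Y → .] — reduce-reduce conflict.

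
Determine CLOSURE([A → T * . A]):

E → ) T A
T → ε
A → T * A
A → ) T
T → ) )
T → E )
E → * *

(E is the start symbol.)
Start with: [A → T * . A]
  [A → T * . A] has the dot before A: add [A → . T * A], [A → . ) T]
  [A → . T * A] has the dot before T: add [T → .], [T → . ) )], [T → . E )]
  [T → . E )] has the dot before E: add [E → . ) T A], [E → . * *]
No further items can be added.

CLOSURE = { [A → . ) T], [A → . T * A], [A → T * . A], [E → . ) T A], [E → . * *], [T → . ) )], [T → . E )], [T → .] }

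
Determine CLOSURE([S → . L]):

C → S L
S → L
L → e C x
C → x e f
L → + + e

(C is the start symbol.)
To compute CLOSURE, for each item [A → α.Bβ] where B is a non-terminal, add [B → .γ] for all productions B → γ; repeat for the newly added items until nothing changes.

Start with: [S → . L]
  [S → . L] has the dot before L: add [L → . e C x], [L → . + + e]
No further items can be added.

CLOSURE = { [L → . + + e], [L → . e C x], [S → . L] }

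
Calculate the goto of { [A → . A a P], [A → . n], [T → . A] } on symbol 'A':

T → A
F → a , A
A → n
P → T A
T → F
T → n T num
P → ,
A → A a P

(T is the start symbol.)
GOTO(I, 'A') = CLOSURE({ [A → αX.β] : [A → α.Xβ] ∈ I, X = 'A' })

Items with dot before 'A', with the dot advanced:
  [A → . A a P] → [A → A . a P]
  [T → . A] → [T → A .]
Closure adds nothing (no advanced item has the dot before a non-terminal).

GOTO = { [A → A . a P], [T → A .] }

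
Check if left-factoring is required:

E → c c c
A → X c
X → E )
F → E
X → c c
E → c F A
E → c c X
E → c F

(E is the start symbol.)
Left-factoring is needed when two productions for the same non-terminal
share a common prefix on the right-hand side.

Productions for E:
  E → c c c
  E → c F A
  E → c c X
  E → c F
Productions for X:
  X → E )
  X → c c

Found common prefix 'c' in productions for E

Answer: Yes, E has productions with common prefix 'c'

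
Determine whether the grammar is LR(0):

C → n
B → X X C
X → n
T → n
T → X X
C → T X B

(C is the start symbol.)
Augment with C' → C and build the canonical LR(0) collection (I0 = CLOSURE({[C' → . C]}), then GOTO on every symbol after a dot until no new states appear). It has 12 states:
  I0: { [C → . T X B], [C → . n], [C' → . C], [T → . X X], [T → . n], [X → . n] }  — shift
  I1: { [C' → C .] }  — accept
  I2: { [C → T . X B], [X → . n] }  — shift
  I3: { [T → X . X], [X → . n] }  — shift
  I4: { [C → n .], [T → n .], [X → n .] }  — 3 reduces
  I5: { [T → X X .] }  — reduce
  I6: { [X → n .] }  — reduce
  I7: { [B → . X X C], [C → T X . B], [X → . n] }  — shift
  I8: { [C → T X B .] }  — reduce
  I9: { [B → X . X C], [X → . n] }  — shift
  I10: { [B → X X . C], [C → . T X B], [C → . n], [T → . X X], [T → . n], [X → . n] }  — shift
  I11: { [B → X X C .] }  — reduce

Conflict in state I4:
  Reduce-reduce conflict: [C → n .] and [T → n .]
So the grammar is NOT LR(0).

Answer: No. Reduce-reduce conflict: [C → n .] and [T → n .]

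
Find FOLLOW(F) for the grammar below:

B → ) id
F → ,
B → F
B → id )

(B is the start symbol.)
To compute FOLLOW(F), find every occurrence of F on a right-hand side N → α F β: add FIRST(β) \ {ε}, and if β is empty or nullable also add FOLLOW(N). Iterate to a fixed point.

In B → F: F is at the end, add FOLLOW(B)

The FOLLOW sets referred to above (computed the same way, to a fixed point):
  FOLLOW(B) = { $ }

Taking the union: FOLLOW(F) = { $ }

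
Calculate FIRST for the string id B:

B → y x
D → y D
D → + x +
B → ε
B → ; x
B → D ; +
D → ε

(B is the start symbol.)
To compute FIRST(id B), process the symbols left to right:
Symbol id is a terminal. Add 'id' and stop.
FIRST(id B) = { 'id' }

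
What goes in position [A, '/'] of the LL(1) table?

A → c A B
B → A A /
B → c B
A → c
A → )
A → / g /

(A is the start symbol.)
A → / g /

To find M[A, '/'], we find productions for A where '/' is in the predict set (PREDICT(N → α) = (FIRST(α) \ {ε}) ∪ (FOLLOW(N) if α ⇒* ε)).

A → c A B: PREDICT = { 'c' }
A → c: PREDICT = { 'c' }
A → ): PREDICT = { ')' }
A → / g /: PREDICT = { '/' }
  '/' is in predict set, so this production goes in M[A, '/']

M[A, '/'] = A → / g /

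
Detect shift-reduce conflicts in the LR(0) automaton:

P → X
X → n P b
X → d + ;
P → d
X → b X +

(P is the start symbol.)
Yes — I4: [P → d .] vs [X → d . + ;]

Augment with P' → P and build the canonical LR(0) collection (I0 = CLOSURE({[P' → . P]}), then GOTO on every symbol after a dot until no new states appear). It has 13 states:
  I0: { [P → . X], [P → . d], [P' → . P], [X → . b X +], [X → . d + ;], [X → . n P b] }  — shift
  I1: { [P' → P .] }  — accept
  I2: { [P → X .] }  — reduce
  I3: { [X → . b X +], [X → . d + ;], [X → . n P b], [X → b . X +] }  — shift
  I4: { [P → d .], [X → d . + ;] }  — shift, reduce
  I5: { [P → . X], [P → . d], [X → . b X +], [X → . d + ;], [X → . n P b], [X → n . P b] }  — shift
  I6: { [X → n P . b] }  — shift
  I7: { [X → n P b .] }  — reduce
  I8: { [X → d + . ;] }  — shift
  I9: { [X → d + ; .] }  — reduce
  I10: { [X → b X . +] }  — shift
  I11: { [X → d . + ;] }  — shift
  I12: { [X → b X + .] }  — reduce

I4 contains reduce item [P → d .] and shift item [X → d . + ;] — shift-reduce conflict.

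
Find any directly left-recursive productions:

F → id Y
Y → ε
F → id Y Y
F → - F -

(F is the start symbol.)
Direct left recursion occurs when N → N α for some non-terminal N (the right-hand side begins with the left-hand side itself).

F → id Y: starts with id
Y → ε: starts with ε
F → id Y Y: starts with id
F → - F -: starts with '-'

No direct left recursion found.

Answer: No direct left recursion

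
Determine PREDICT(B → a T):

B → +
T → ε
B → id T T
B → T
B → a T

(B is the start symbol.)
PREDICT(B → a T) = (FIRST(RHS) \ {ε}) ∪ (FOLLOW(B) if ε ∈ FIRST(RHS), i.e. RHS ⇒* ε)
FIRST(a T) = { 'a' }
ε ∉ FIRST(a T), so FOLLOW(B) is not added.
PREDICT(B → a T) = { 'a' }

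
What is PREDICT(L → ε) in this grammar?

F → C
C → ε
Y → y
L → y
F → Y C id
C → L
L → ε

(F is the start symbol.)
{ $, 'id' }

PREDICT(L → ε) = (FIRST(RHS) \ {ε}) ∪ (FOLLOW(L) if ε ∈ FIRST(RHS), i.e. RHS ⇒* ε)
The right-hand side is ε (FIRST(ε) = { ε }), so the predict set is FOLLOW(L) = { $, 'id' }
PREDICT(L → ε) = { $, 'id' }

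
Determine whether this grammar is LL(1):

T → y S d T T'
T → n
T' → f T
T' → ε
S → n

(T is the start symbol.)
No. Predict set conflict for T': { 'f' }

A grammar is LL(1) if for each non-terminal N with multiple productions, the predict sets of those productions are pairwise disjoint, where PREDICT(N → α) = (FIRST(α) \ {ε}) ∪ (FOLLOW(N) if α ⇒* ε).

Relevant sets:
  FOLLOW(T') = { $, 'f' }

For T:
  PREDICT(T → y S d T T') = { 'y' }
  PREDICT(T → n) = { 'n' }
For T':
  PREDICT(T' → f T) = { 'f' }
  PREDICT(T' → ε) = { $, 'f' }
S has a single production, so nothing to check there.

Conflict found: Predict set conflict for T': { 'f' }
The grammar is NOT LL(1).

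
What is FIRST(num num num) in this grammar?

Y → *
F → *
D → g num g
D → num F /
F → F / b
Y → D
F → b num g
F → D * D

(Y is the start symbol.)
To compute FIRST(num num num), process the symbols left to right:
Symbol num is a terminal. Add 'num' and stop.
FIRST(num num num) = { 'num' }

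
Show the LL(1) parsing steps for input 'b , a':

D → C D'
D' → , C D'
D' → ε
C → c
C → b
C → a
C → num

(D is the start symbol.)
LL(1) parsing maintains a stack (initially the start symbol over $) and the input. At each step: if the stack top is a terminal, match it against the current input token; if it is a non-terminal N, replace it with the RHS of M[N, lookahead] (the unique production whose predict set contains the lookahead).

Stack is shown with the top on the left.

Stack     Input    Action
-------------------------
D $       b , a $  output D → C D'
C D' $    b , a $  output C → b
b D' $    b , a $  match 'b'
D' $      , a $    output D' → , C D'
, C D' $  , a $    match ','
C D' $    a $      output C → a
a D' $    a $      match 'a'
D' $      $        output D' → ε
$         $        accept

The string is accepted.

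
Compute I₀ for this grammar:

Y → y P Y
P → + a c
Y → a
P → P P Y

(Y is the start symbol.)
First, augment the grammar with Y' → Y
I₀ = CLOSURE({ [Y' → . Y] }):
  [Y' → . Y] has the dot before Y: add [Y → . y P Y], [Y → . a]
No further items can be added.

I₀ = { [Y → . a], [Y → . y P Y], [Y' → . Y] }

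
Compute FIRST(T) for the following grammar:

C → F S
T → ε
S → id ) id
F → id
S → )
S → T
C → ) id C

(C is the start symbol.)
{ ε }

From T → ε:
  - ε-production, so ε ∈ FIRST(T)

Collecting: FIRST(T) = { ε }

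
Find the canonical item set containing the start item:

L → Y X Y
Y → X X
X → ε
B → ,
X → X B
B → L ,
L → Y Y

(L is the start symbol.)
{ [L → . Y X Y], [L → . Y Y], [L' → . L], [X → . X B], [X → .], [Y → . X X] }

First, augment the grammar with L' → L
I₀ = CLOSURE({ [L' → . L] }):
  [L' → . L] has the dot before L: add [L → . Y X Y], [L → . Y Y]
  [L → . Y X Y] has the dot before Y: add [Y → . X X]
  [Y → . X X] has the dot before X: add [X → .], [X → . X B]
No further items can be added.

I₀ = { [L → . Y X Y], [L → . Y Y], [L' → . L], [X → . X B], [X → .], [Y → . X X] }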